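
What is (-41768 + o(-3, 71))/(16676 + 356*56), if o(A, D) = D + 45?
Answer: -1157/1017 ≈ -1.1377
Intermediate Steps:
o(A, D) = 45 + D
(-41768 + o(-3, 71))/(16676 + 356*56) = (-41768 + (45 + 71))/(16676 + 356*56) = (-41768 + 116)/(16676 + 19936) = -41652/36612 = -41652*1/36612 = -1157/1017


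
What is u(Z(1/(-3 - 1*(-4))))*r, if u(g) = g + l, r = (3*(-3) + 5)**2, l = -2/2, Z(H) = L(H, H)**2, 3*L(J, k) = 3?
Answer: 0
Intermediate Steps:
L(J, k) = 1 (L(J, k) = (1/3)*3 = 1)
Z(H) = 1 (Z(H) = 1**2 = 1)
l = -1 (l = -2*1/2 = -1)
r = 16 (r = (-9 + 5)**2 = (-4)**2 = 16)
u(g) = -1 + g (u(g) = g - 1 = -1 + g)
u(Z(1/(-3 - 1*(-4))))*r = (-1 + 1)*16 = 0*16 = 0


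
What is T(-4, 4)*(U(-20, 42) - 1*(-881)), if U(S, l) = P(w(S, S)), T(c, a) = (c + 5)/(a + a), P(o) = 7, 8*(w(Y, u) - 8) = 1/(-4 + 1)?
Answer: 111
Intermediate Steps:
w(Y, u) = 191/24 (w(Y, u) = 8 + 1/(8*(-4 + 1)) = 8 + (⅛)/(-3) = 8 + (⅛)*(-⅓) = 8 - 1/24 = 191/24)
T(c, a) = (5 + c)/(2*a) (T(c, a) = (5 + c)/((2*a)) = (5 + c)*(1/(2*a)) = (5 + c)/(2*a))
U(S, l) = 7
T(-4, 4)*(U(-20, 42) - 1*(-881)) = ((½)*(5 - 4)/4)*(7 - 1*(-881)) = ((½)*(¼)*1)*(7 + 881) = (⅛)*888 = 111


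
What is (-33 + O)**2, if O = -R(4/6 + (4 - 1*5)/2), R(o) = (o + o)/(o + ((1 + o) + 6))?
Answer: 528529/484 ≈ 1092.0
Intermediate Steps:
R(o) = 2*o/(7 + 2*o) (R(o) = (2*o)/(o + (7 + o)) = (2*o)/(7 + 2*o) = 2*o/(7 + 2*o))
O = -1/22 (O = -2*(4/6 + (4 - 1*5)/2)/(7 + 2*(4/6 + (4 - 1*5)/2)) = -2*(4*(1/6) + (4 - 5)*(1/2))/(7 + 2*(4*(1/6) + (4 - 5)*(1/2))) = -2*(2/3 - 1*1/2)/(7 + 2*(2/3 - 1*1/2)) = -2*(2/3 - 1/2)/(7 + 2*(2/3 - 1/2)) = -2/(6*(7 + 2*(1/6))) = -2/(6*(7 + 1/3)) = -2/(6*22/3) = -2*3/(6*22) = -1*1/22 = -1/22 ≈ -0.045455)
(-33 + O)**2 = (-33 - 1/22)**2 = (-727/22)**2 = 528529/484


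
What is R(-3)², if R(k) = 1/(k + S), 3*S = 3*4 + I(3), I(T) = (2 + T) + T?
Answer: 9/121 ≈ 0.074380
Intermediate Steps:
I(T) = 2 + 2*T
S = 20/3 (S = (3*4 + (2 + 2*3))/3 = (12 + (2 + 6))/3 = (12 + 8)/3 = (⅓)*20 = 20/3 ≈ 6.6667)
R(k) = 1/(20/3 + k) (R(k) = 1/(k + 20/3) = 1/(20/3 + k))
R(-3)² = (3/(20 + 3*(-3)))² = (3/(20 - 9))² = (3/11)² = 9/121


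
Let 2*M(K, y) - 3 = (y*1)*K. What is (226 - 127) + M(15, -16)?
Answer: -39/2 ≈ -19.500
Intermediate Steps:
M(K, y) = 3/2 + K*y/2 (M(K, y) = 3/2 + ((y*1)*K)/2 = 3/2 + (y*K)/2 = 3/2 + (K*y)/2 = 3/2 + K*y/2)
(226 - 127) + M(15, -16) = (226 - 127) + (3/2 + (½)*15*(-16)) = 99 + (3/2 - 120) = 99 - 237/2 = -39/2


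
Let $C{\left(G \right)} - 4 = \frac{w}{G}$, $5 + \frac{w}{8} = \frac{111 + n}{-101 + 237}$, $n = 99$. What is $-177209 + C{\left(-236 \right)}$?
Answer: $- \frac{355472995}{2006} \approx -1.7721 \cdot 10^{5}$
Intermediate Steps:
$w = - \frac{470}{17}$ ($w = -40 + 8 \frac{111 + 99}{-101 + 237} = -40 + 8 \cdot \frac{210}{136} = -40 + 8 \cdot 210 \cdot \frac{1}{136} = -40 + 8 \cdot \frac{105}{68} = -40 + \frac{210}{17} = - \frac{470}{17} \approx -27.647$)
$C{\left(G \right)} = 4 - \frac{470}{17 G}$
$-177209 + C{\left(-236 \right)} = -177209 + \left(4 - \frac{470}{17 \left(-236\right)}\right) = -177209 + \left(4 - - \frac{235}{2006}\right) = -177209 + \left(4 + \frac{235}{2006}\right) = -177209 + \frac{8259}{2006} = - \frac{355472995}{2006}$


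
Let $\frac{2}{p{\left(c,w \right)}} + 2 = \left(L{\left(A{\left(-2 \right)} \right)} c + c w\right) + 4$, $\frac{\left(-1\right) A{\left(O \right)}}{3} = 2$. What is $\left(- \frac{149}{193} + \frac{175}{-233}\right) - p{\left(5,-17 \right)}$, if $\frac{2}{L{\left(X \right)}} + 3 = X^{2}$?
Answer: $- \frac{183946714}{122720401} \approx -1.4989$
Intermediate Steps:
$A{\left(O \right)} = -6$ ($A{\left(O \right)} = \left(-3\right) 2 = -6$)
$L{\left(X \right)} = \frac{2}{-3 + X^{2}}$
$p{\left(c,w \right)} = \frac{2}{2 + \frac{2 c}{33} + c w}$ ($p{\left(c,w \right)} = \frac{2}{-2 + \left(\left(\frac{2}{-3 + \left(-6\right)^{2}} c + c w\right) + 4\right)} = \frac{2}{-2 + \left(\left(\frac{2}{-3 + 36} c + c w\right) + 4\right)} = \frac{2}{-2 + \left(\left(\frac{2}{33} c + c w\right) + 4\right)} = \frac{2}{-2 + \left(\left(2 \cdot \frac{1}{33} c + c w\right) + 4\right)} = \frac{2}{-2 + \left(\left(\frac{2 c}{33} + c w\right) + 4\right)} = \frac{2}{-2 + \left(4 + \frac{2 c}{33} + c w\right)} = \frac{2}{2 + \frac{2 c}{33} + c w}$)
$\left(- \frac{149}{193} + \frac{175}{-233}\right) - p{\left(5,-17 \right)} = \left(- \frac{149}{193} + \frac{175}{-233}\right) - \frac{66}{66 + 2 \cdot 5 + 33 \cdot 5 \left(-17\right)} = \left(\left(-149\right) \frac{1}{193} + 175 \left(- \frac{1}{233}\right)\right) - \frac{66}{66 + 10 - 2805} = \left(- \frac{149}{193} - \frac{175}{233}\right) - \frac{66}{-2729} = - \frac{68492}{44969} - 66 \left(- \frac{1}{2729}\right) = - \frac{68492}{44969} - - \frac{66}{2729} = - \frac{68492}{44969} + \frac{66}{2729} = - \frac{183946714}{122720401}$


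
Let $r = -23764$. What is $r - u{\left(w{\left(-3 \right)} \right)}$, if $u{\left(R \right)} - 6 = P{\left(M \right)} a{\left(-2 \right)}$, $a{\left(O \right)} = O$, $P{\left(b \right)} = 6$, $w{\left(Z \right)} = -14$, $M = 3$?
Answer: $-23758$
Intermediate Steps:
$u{\left(R \right)} = -6$ ($u{\left(R \right)} = 6 + 6 \left(-2\right) = 6 - 12 = -6$)
$r - u{\left(w{\left(-3 \right)} \right)} = -23764 - -6 = -23764 + 6 = -23758$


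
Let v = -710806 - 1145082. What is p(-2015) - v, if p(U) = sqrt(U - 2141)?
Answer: 1855888 + 2*I*sqrt(1039) ≈ 1.8559e+6 + 64.467*I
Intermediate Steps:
v = -1855888
p(U) = sqrt(-2141 + U)
p(-2015) - v = sqrt(-2141 - 2015) - 1*(-1855888) = sqrt(-4156) + 1855888 = 2*I*sqrt(1039) + 1855888 = 1855888 + 2*I*sqrt(1039)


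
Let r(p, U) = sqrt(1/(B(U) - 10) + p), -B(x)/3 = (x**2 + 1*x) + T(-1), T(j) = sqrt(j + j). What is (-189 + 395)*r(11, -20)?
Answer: 206*sqrt((12649 + 33*I*sqrt(2))/(1150 + 3*I*sqrt(2))) ≈ 683.2 + 9.9631e-5*I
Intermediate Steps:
T(j) = sqrt(2)*sqrt(j) (T(j) = sqrt(2*j) = sqrt(2)*sqrt(j))
B(x) = -3*x - 3*x**2 - 3*I*sqrt(2) (B(x) = -3*((x**2 + 1*x) + sqrt(2)*sqrt(-1)) = -3*((x**2 + x) + sqrt(2)*I) = -3*((x + x**2) + I*sqrt(2)) = -3*(x + x**2 + I*sqrt(2)) = -3*x - 3*x**2 - 3*I*sqrt(2))
r(p, U) = sqrt(p + 1/(-10 - 3*U - 3*U**2 - 3*I*sqrt(2))) (r(p, U) = sqrt(1/((-3*U - 3*U**2 - 3*I*sqrt(2)) - 10) + p) = sqrt(1/(-10 - 3*U - 3*U**2 - 3*I*sqrt(2)) + p) = sqrt(p + 1/(-10 - 3*U - 3*U**2 - 3*I*sqrt(2))))
(-189 + 395)*r(11, -20) = (-189 + 395)*sqrt((-1 + 11*(10 + 3*(-20) + 3*(-20)**2 + 3*I*sqrt(2)))/(10 + 3*(-20) + 3*(-20)**2 + 3*I*sqrt(2))) = 206*sqrt((-1 + 11*(10 - 60 + 3*400 + 3*I*sqrt(2)))/(10 - 60 + 3*400 + 3*I*sqrt(2))) = 206*sqrt((-1 + 11*(10 - 60 + 1200 + 3*I*sqrt(2)))/(10 - 60 + 1200 + 3*I*sqrt(2))) = 206*sqrt((-1 + 11*(1150 + 3*I*sqrt(2)))/(1150 + 3*I*sqrt(2))) = 206*sqrt((-1 + (12650 + 33*I*sqrt(2)))/(1150 + 3*I*sqrt(2))) = 206*sqrt((12649 + 33*I*sqrt(2))/(1150 + 3*I*sqrt(2)))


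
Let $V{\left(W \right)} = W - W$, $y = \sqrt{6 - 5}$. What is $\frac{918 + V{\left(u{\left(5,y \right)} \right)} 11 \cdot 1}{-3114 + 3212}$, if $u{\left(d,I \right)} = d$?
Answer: $\frac{459}{49} \approx 9.3673$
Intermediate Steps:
$y = 1$ ($y = \sqrt{1} = 1$)
$V{\left(W \right)} = 0$
$\frac{918 + V{\left(u{\left(5,y \right)} \right)} 11 \cdot 1}{-3114 + 3212} = \frac{918 + 0 \cdot 11 \cdot 1}{-3114 + 3212} = \frac{918 + 0 \cdot 1}{98} = \left(918 + 0\right) \frac{1}{98} = 918 \cdot \frac{1}{98} = \frac{459}{49}$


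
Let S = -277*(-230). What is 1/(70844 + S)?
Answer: 1/134554 ≈ 7.4320e-6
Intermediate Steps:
S = 63710
1/(70844 + S) = 1/(70844 + 63710) = 1/134554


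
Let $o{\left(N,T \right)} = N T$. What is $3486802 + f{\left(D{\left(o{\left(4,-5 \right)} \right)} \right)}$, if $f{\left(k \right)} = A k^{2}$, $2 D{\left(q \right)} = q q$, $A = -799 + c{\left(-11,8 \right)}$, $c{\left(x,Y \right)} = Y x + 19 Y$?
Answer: $-25913198$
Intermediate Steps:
$c{\left(x,Y \right)} = 19 Y + Y x$
$A = -735$ ($A = -799 + 8 \left(19 - 11\right) = -799 + 8 \cdot 8 = -799 + 64 = -735$)
$D{\left(q \right)} = \frac{q^{2}}{2}$ ($D{\left(q \right)} = \frac{q q}{2} = \frac{q^{2}}{2}$)
$f{\left(k \right)} = - 735 k^{2}$
$3486802 + f{\left(D{\left(o{\left(4,-5 \right)} \right)} \right)} = 3486802 - 735 \left(\frac{\left(4 \left(-5\right)\right)^{2}}{2}\right)^{2} = 3486802 - 735 \left(\frac{\left(-20\right)^{2}}{2}\right)^{2} = 3486802 - 735 \left(\frac{1}{2} \cdot 400\right)^{2} = 3486802 - 735 \cdot 200^{2} = 3486802 - 29400000 = -25913198$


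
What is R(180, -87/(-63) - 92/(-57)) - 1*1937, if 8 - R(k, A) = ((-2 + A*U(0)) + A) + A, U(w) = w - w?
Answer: -771263/399 ≈ -1933.0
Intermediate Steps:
U(w) = 0
R(k, A) = 10 - 2*A (R(k, A) = 8 - (((-2 + A*0) + A) + A) = 8 - (((-2 + 0) + A) + A) = 8 - ((-2 + A) + A) = 8 - (-2 + 2*A) = 8 + (2 - 2*A) = 10 - 2*A)
R(180, -87/(-63) - 92/(-57)) - 1*1937 = (10 - 2*(-87/(-63) - 92/(-57))) - 1*1937 = (10 - 2*(-87*(-1/63) - 92*(-1/57))) - 1937 = (10 - 2*(29/21 + 92/57)) - 1937 = (10 - 2*1195/399) - 1937 = (10 - 2390/399) - 1937 = 1600/399 - 1937 = -771263/399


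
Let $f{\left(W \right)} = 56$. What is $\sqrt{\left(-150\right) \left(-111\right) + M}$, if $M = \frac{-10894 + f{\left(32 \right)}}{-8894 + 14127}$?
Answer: $\frac{2 \sqrt{113972924149}}{5233} \approx 129.03$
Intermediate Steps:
$M = - \frac{10838}{5233}$ ($M = \frac{-10894 + 56}{-8894 + 14127} = - \frac{10838}{5233} \approx -2.0711$)
$\sqrt{\left(-150\right) \left(-111\right) + M} = \sqrt{\left(-150\right) \left(-111\right) - \frac{10838}{5233}} = \sqrt{16650 - \frac{10838}{5233}} = \sqrt{\frac{87118612}{5233}} = \frac{2 \sqrt{113972924149}}{5233}$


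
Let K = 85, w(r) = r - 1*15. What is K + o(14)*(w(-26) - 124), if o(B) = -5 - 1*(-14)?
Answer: -1400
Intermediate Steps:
w(r) = -15 + r (w(r) = r - 15 = -15 + r)
o(B) = 9 (o(B) = -5 + 14 = 9)
K + o(14)*(w(-26) - 124) = 85 + 9*((-15 - 26) - 124) = 85 + 9*(-41 - 124) = 85 + 9*(-165) = 85 - 1485 = -1400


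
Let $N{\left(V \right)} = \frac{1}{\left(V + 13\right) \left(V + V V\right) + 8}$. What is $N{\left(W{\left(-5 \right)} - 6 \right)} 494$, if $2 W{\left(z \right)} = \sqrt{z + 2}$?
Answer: $\frac{3952 i}{191 \sqrt{3} + 1768 i} \approx 2.1597 + 0.40411 i$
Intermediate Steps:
$W{\left(z \right)} = \frac{\sqrt{2 + z}}{2}$ ($W{\left(z \right)} = \frac{\sqrt{z + 2}}{2} = \frac{\sqrt{2 + z}}{2}$)
$N{\left(V \right)} = \frac{1}{8 + \left(13 + V\right) \left(V + V^{2}\right)}$ ($N{\left(V \right)} = \frac{1}{\left(13 + V\right) \left(V + V^{2}\right) + 8} = \frac{1}{8 + \left(13 + V\right) \left(V + V^{2}\right)}$)
$N{\left(W{\left(-5 \right)} - 6 \right)} 494 = \frac{1}{8 + \left(\frac{\sqrt{2 - 5}}{2} - 6\right)^{3} + 13 \left(\frac{\sqrt{2 - 5}}{2} - 6\right) + 14 \left(\frac{\sqrt{2 - 5}}{2} - 6\right)^{2}} \cdot 494 = \frac{1}{8 + \left(\frac{\sqrt{-3}}{2} - 6\right)^{3} + 13 \left(\frac{\sqrt{-3}}{2} - 6\right) + 14 \left(\frac{\sqrt{-3}}{2} - 6\right)^{2}} \cdot 494 = \frac{1}{8 + \left(\frac{i \sqrt{3}}{2} - 6\right)^{3} + 13 \left(\frac{i \sqrt{3}}{2} - 6\right) + 14 \left(\frac{i \sqrt{3}}{2} - 6\right)^{2}} \cdot 494 = \frac{1}{8 + \left(-6 + \frac{i \sqrt{3}}{2}\right)^{3} + 13 \left(-6 + \frac{i \sqrt{3}}{2}\right) + 14 \left(-6 + \frac{i \sqrt{3}}{2}\right)^{2}} \cdot 494 = \frac{1}{8 + \left(-6 + \frac{i \sqrt{3}}{2}\right)^{3} - \left(78 - \frac{13 i \sqrt{3}}{2}\right) + 14 \left(-6 + \frac{i \sqrt{3}}{2}\right)^{2}} \cdot 494 = \frac{1}{-70 + \left(-6 + \frac{i \sqrt{3}}{2}\right)^{3} + 14 \left(-6 + \frac{i \sqrt{3}}{2}\right)^{2} + \frac{13 i \sqrt{3}}{2}} \cdot 494 = \frac{494}{-70 + \left(-6 + \frac{i \sqrt{3}}{2}\right)^{3} + 14 \left(-6 + \frac{i \sqrt{3}}{2}\right)^{2} + \frac{13 i \sqrt{3}}{2}}$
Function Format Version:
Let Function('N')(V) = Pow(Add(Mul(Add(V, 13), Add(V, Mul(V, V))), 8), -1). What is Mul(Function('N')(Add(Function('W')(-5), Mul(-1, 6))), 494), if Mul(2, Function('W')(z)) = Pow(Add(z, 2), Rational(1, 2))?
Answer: Mul(3952, I, Pow(Add(Mul(191, Pow(3, Rational(1, 2))), Mul(1768, I)), -1)) ≈ Add(2.1597, Mul(0.40411, I))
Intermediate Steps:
Function('W')(z) = Mul(Rational(1, 2), Pow(Add(2, z), Rational(1, 2))) (Function('W')(z) = Mul(Rational(1, 2), Pow(Add(z, 2), Rational(1, 2))) = Mul(Rational(1, 2), Pow(Add(2, z), Rational(1, 2))))
Function('N')(V) = Pow(Add(8, Mul(Add(13, V), Add(V, Pow(V, 2)))), -1) (Function('N')(V) = Pow(Add(Mul(Add(13, V), Add(V, Pow(V, 2))), 8), -1) = Pow(Add(8, Mul(Add(13, V), Add(V, Pow(V, 2)))), -1))
Mul(Function('N')(Add(Function('W')(-5), Mul(-1, 6))), 494) = Mul(Pow(Add(8, Pow(Add(Mul(Rational(1, 2), Pow(Add(2, -5), Rational(1, 2))), Mul(-1, 6)), 3), Mul(13, Add(Mul(Rational(1, 2), Pow(Add(2, -5), Rational(1, 2))), Mul(-1, 6))), Mul(14, Pow(Add(Mul(Rational(1, 2), Pow(Add(2, -5), Rational(1, 2))), Mul(-1, 6)), 2))), -1), 494) = Mul(Pow(Add(8, Pow(Add(Mul(Rational(1, 2), Pow(-3, Rational(1, 2))), -6), 3), Mul(13, Add(Mul(Rational(1, 2), Pow(-3, Rational(1, 2))), -6)), Mul(14, Pow(Add(Mul(Rational(1, 2), Pow(-3, Rational(1, 2))), -6), 2))), -1), 494) = Mul(Pow(Add(8, Pow(Add(Mul(Rational(1, 2), Mul(I, Pow(3, Rational(1, 2)))), -6), 3), Mul(13, Add(Mul(Rational(1, 2), Mul(I, Pow(3, Rational(1, 2)))), -6)), Mul(14, Pow(Add(Mul(Rational(1, 2), Mul(I, Pow(3, Rational(1, 2)))), -6), 2))), -1), 494) = Mul(Pow(Add(8, Pow(Add(Mul(Rational(1, 2), I, Pow(3, Rational(1, 2))), -6), 3), Mul(13, Add(Mul(Rational(1, 2), I, Pow(3, Rational(1, 2))), -6)), Mul(14, Pow(Add(Mul(Rational(1, 2), I, Pow(3, Rational(1, 2))), -6), 2))), -1), 494) = Mul(Pow(Add(8, Pow(Add(-6, Mul(Rational(1, 2), I, Pow(3, Rational(1, 2)))), 3), Mul(13, Add(-6, Mul(Rational(1, 2), I, Pow(3, Rational(1, 2))))), Mul(14, Pow(Add(-6, Mul(Rational(1, 2), I, Pow(3, Rational(1, 2)))), 2))), -1), 494) = Mul(Pow(Add(8, Pow(Add(-6, Mul(Rational(1, 2), I, Pow(3, Rational(1, 2)))), 3), Add(-78, Mul(Rational(13, 2), I, Pow(3, Rational(1, 2)))), Mul(14, Pow(Add(-6, Mul(Rational(1, 2), I, Pow(3, Rational(1, 2)))), 2))), -1), 494) = Mul(Pow(Add(-70, Pow(Add(-6, Mul(Rational(1, 2), I, Pow(3, Rational(1, 2)))), 3), Mul(14, Pow(Add(-6, Mul(Rational(1, 2), I, Pow(3, Rational(1, 2)))), 2)), Mul(Rational(13, 2), I, Pow(3, Rational(1, 2)))), -1), 494) = Mul(494, Pow(Add(-70, Pow(Add(-6, Mul(Rational(1, 2), I, Pow(3, Rational(1, 2)))), 3), Mul(14, Pow(Add(-6, Mul(Rational(1, 2), I, Pow(3, Rational(1, 2)))), 2)), Mul(Rational(13, 2), I, Pow(3, Rational(1, 2)))), -1))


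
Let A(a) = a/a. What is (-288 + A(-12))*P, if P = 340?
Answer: -97580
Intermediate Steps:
A(a) = 1
(-288 + A(-12))*P = (-288 + 1)*340 = -287*340 = -97580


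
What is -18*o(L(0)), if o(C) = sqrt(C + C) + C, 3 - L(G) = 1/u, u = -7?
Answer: -396/7 - 36*sqrt(77)/7 ≈ -101.70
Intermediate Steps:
L(G) = 22/7 (L(G) = 3 - 1/(-7) = 3 - 1*(-1/7) = 3 + 1/7 = 22/7)
o(C) = C + sqrt(2)*sqrt(C) (o(C) = sqrt(2*C) + C = sqrt(2)*sqrt(C) + C = C + sqrt(2)*sqrt(C))
-18*o(L(0)) = -18*(22/7 + sqrt(2)*sqrt(22/7)) = -18*(22/7 + sqrt(2)*(sqrt(154)/7)) = -18*(22/7 + 2*sqrt(77)/7) = -396/7 - 36*sqrt(77)/7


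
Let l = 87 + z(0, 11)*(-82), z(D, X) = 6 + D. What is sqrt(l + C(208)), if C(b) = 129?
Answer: 2*I*sqrt(69) ≈ 16.613*I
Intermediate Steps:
l = -405 (l = 87 + (6 + 0)*(-82) = 87 + 6*(-82) = 87 - 492 = -405)
sqrt(l + C(208)) = sqrt(-405 + 129) = sqrt(-276) = 2*I*sqrt(69)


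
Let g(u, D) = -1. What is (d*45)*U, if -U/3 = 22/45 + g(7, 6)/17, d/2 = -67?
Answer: 132258/17 ≈ 7779.9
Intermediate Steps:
d = -134 (d = 2*(-67) = -134)
U = -329/255 (U = -3*(22/45 - 1/17) = -3*329/765 = -329/255 ≈ -1.2902)
(d*45)*U = -134*45*(-329/255) = -6030*(-329/255) = 132258/17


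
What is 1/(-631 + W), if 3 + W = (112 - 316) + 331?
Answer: -1/507 ≈ -0.0019724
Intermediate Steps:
W = 124 (W = -3 + ((112 - 316) + 331) = -3 + (-204 + 331) = -3 + 127 = 124)
1/(-631 + W) = 1/(-631 + 124) = 1/(-507) = -1/507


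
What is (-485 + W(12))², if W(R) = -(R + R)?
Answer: 259081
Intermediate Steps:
W(R) = -2*R
(-485 + W(12))² = (-485 - 2*12)² = (-485 - 24)² = (-509)² = 259081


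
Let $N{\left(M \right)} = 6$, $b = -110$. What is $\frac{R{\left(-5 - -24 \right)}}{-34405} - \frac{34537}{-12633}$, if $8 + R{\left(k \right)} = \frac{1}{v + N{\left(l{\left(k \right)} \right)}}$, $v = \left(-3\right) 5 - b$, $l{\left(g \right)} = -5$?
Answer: $\frac{120022988816}{43898474865} \approx 2.7341$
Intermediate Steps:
$v = 95$ ($v = \left(-3\right) 5 - -110 = -15 + 110 = 95$)
$R{\left(k \right)} = - \frac{807}{101}$ ($R{\left(k \right)} = -8 + \frac{1}{95 + 6} = -8 + \frac{1}{101} = - \frac{807}{101}$)
$\frac{R{\left(-5 - -24 \right)}}{-34405} - \frac{34537}{-12633} = - \frac{807}{101 \left(-34405\right)} - \frac{34537}{-12633} = \left(- \frac{807}{101}\right) \left(- \frac{1}{34405}\right) - - \frac{34537}{12633} = \frac{807}{3474905} + \frac{34537}{12633} = \frac{120022988816}{43898474865}$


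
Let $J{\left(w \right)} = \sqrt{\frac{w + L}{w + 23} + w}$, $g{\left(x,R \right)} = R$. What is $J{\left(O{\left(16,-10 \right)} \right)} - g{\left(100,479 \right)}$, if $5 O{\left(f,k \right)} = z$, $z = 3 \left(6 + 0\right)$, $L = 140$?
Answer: $-479 + \frac{4 \sqrt{248710}}{665} \approx -476.0$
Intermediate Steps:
$z = 18$ ($z = 3 \cdot 6 = 18$)
$O{\left(f,k \right)} = \frac{18}{5}$ ($O{\left(f,k \right)} = \frac{1}{5} \cdot 18 = \frac{18}{5}$)
$J{\left(w \right)} = \sqrt{w + \frac{140 + w}{23 + w}}$ ($J{\left(w \right)} = \sqrt{\frac{w + 140}{w + 23} + w} = \sqrt{\frac{140 + w}{23 + w} + w} = \sqrt{w + \frac{140 + w}{23 + w}}$)
$J{\left(O{\left(16,-10 \right)} \right)} - g{\left(100,479 \right)} = \sqrt{\frac{140 + \frac{18}{5} + \frac{18 \left(23 + \frac{18}{5}\right)}{5}}{23 + \frac{18}{5}}} - 479 = \sqrt{\frac{140 + \frac{18}{5} + \frac{18}{5} \cdot \frac{133}{5}}{\frac{133}{5}}} - 479 = \sqrt{\frac{5 \left(140 + \frac{18}{5} + \frac{2394}{25}\right)}{133}} - 479 = \sqrt{\frac{5}{133} \cdot \frac{5984}{25}} - 479 = \sqrt{\frac{5984}{665}} - 479 = \frac{4 \sqrt{248710}}{665} - 479 = -479 + \frac{4 \sqrt{248710}}{665}$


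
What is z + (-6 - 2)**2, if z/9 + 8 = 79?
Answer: 703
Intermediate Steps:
z = 639 (z = -72 + 9*79 = -72 + 711 = 639)
z + (-6 - 2)**2 = 639 + (-6 - 2)**2 = 639 + (-8)**2 = 639 + 64 = 703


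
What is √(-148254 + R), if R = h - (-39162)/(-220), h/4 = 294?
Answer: 17*I*√6165390/110 ≈ 383.74*I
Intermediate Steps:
h = 1176 (h = 4*294 = 1176)
R = 109779/110 (R = 1176 - (-39162)/(-220) = 1176 - (-39162)*(-1)/220 = 1176 - 321*61/110 = 1176 - 19581/110 = 109779/110 ≈ 997.99)
√(-148254 + R) = √(-148254 + 109779/110) = √(-16198161/110) = 17*I*√6165390/110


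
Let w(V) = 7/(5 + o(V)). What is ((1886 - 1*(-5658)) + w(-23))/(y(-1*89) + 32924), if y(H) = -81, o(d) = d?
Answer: 135785/591174 ≈ 0.22969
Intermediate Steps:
w(V) = 7/(5 + V)
((1886 - 1*(-5658)) + w(-23))/(y(-1*89) + 32924) = ((1886 - 1*(-5658)) + 7/(5 - 23))/(-81 + 32924) = ((1886 + 5658) + 7/(-18))/32843 = (7544 + 7*(-1/18))*(1/32843) = (7544 - 7/18)*(1/32843) = (135785/18)*(1/32843) = 135785/591174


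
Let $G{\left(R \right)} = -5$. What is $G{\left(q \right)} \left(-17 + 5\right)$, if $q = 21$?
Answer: $60$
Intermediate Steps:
$G{\left(q \right)} \left(-17 + 5\right) = - 5 \left(-17 + 5\right) = \left(-5\right) \left(-12\right) = 60$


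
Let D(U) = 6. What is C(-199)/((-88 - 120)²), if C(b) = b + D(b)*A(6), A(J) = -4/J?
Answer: -203/43264 ≈ -0.0046921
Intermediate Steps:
C(b) = -4 + b (C(b) = b + 6*(-4/6) = b + 6*(-4*⅙) = b + 6*(-⅔) = b - 4 = -4 + b)
C(-199)/((-88 - 120)²) = (-4 - 199)/((-88 - 120)²) = -203/((-208)²) = -203/43264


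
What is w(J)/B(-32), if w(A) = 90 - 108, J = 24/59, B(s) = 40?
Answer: -9/20 ≈ -0.45000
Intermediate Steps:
J = 24/59 (J = 24*(1/59) = 24/59 ≈ 0.40678)
w(A) = -18
w(J)/B(-32) = -18/40 = -18*1/40 = -9/20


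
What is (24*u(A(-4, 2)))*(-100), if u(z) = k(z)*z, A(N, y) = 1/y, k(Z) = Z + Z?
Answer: -1200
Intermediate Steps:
k(Z) = 2*Z
u(z) = 2*z**2 (u(z) = (2*z)*z = 2*z**2)
(24*u(A(-4, 2)))*(-100) = (24*(2*(1/2)**2))*(-100) = (24*(2*(1/4)))*(-100) = (24*(1/2))*(-100) = 12*(-100) = -1200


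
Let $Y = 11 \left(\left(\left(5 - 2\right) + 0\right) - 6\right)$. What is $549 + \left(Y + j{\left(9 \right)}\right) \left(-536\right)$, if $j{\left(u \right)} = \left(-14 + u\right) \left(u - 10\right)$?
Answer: $15557$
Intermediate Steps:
$Y = -33$ ($Y = 11 \left(\left(3 + 0\right) - 6\right) = 11 \left(3 - 6\right) = 11 \left(-3\right) = -33$)
$j{\left(u \right)} = \left(-14 + u\right) \left(-10 + u\right)$
$549 + \left(Y + j{\left(9 \right)}\right) \left(-536\right) = 549 + \left(-33 + \left(140 + 9^{2} - 216\right)\right) \left(-536\right) = 549 + \left(-33 + \left(140 + 81 - 216\right)\right) \left(-536\right) = 549 + \left(-33 + 5\right) \left(-536\right) = 549 - -15008 = 549 + 15008 = 15557$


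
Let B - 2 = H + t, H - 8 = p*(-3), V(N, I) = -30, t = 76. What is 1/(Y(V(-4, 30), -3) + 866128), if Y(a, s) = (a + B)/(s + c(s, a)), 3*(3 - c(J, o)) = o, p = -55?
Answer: 10/8661501 ≈ 1.1545e-6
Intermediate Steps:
c(J, o) = 3 - o/3
H = 173 (H = 8 - 55*(-3) = 8 + 165 = 173)
B = 251 (B = 2 + (173 + 76) = 2 + 249 = 251)
Y(a, s) = (251 + a)/(3 + s - a/3) (Y(a, s) = (a + 251)/(s + (3 - a/3)) = (251 + a)/(3 + s - a/3))
1/(Y(V(-4, 30), -3) + 866128) = 1/(3*(251 - 30)/(9 - 1*(-30) + 3*(-3)) + 866128) = 1/(3*221/(9 + 30 - 9) + 866128) = 1/(3*221/30 + 866128) = 1/(3*(1/30)*221 + 866128) = 1/(221/10 + 866128) = 1/(8661501/10) = 10/8661501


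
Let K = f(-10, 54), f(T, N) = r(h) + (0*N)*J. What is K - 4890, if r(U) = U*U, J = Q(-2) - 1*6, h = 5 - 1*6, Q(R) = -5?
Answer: -4889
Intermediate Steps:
h = -1 (h = 5 - 6 = -1)
J = -11 (J = -5 - 1*6 = -5 - 6 = -11)
r(U) = U²
f(T, N) = 1 (f(T, N) = (-1)² + (0*N)*(-11) = 1 + 0*(-11) = 1 + 0 = 1)
K = 1
K - 4890 = 1 - 4890 = -4889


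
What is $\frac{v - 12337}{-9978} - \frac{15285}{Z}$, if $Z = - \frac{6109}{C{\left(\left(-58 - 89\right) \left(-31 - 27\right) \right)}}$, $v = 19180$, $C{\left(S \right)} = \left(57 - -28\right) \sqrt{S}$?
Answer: $- \frac{2281}{3326} + \frac{9094575 \sqrt{174}}{6109} \approx 19637.0$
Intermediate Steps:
$C{\left(S \right)} = 85 \sqrt{S}$ ($C{\left(S \right)} = \left(57 + 28\right) \sqrt{S} = 85 \sqrt{S}$)
$Z = - \frac{6109 \sqrt{174}}{103530}$ ($Z = - \frac{6109}{85 \sqrt{\left(-58 - 89\right) \left(-31 - 27\right)}} = - \frac{6109}{85 \sqrt{\left(-147\right) \left(-58\right)}} = - \frac{6109}{85 \sqrt{8526}} = - \frac{6109}{85 \cdot 7 \sqrt{174}} = - \frac{6109}{595 \sqrt{174}} = - 6109 \frac{\sqrt{174}}{103530} = - \frac{6109 \sqrt{174}}{103530} \approx -0.77836$)
$\frac{v - 12337}{-9978} - \frac{15285}{Z} = \frac{19180 - 12337}{-9978} - \frac{15285}{\left(- \frac{6109}{103530}\right) \sqrt{174}} = \left(19180 - 12337\right) \left(- \frac{1}{9978}\right) - 15285 \left(- \frac{595 \sqrt{174}}{6109}\right) = 6843 \left(- \frac{1}{9978}\right) + \frac{9094575 \sqrt{174}}{6109} = - \frac{2281}{3326} + \frac{9094575 \sqrt{174}}{6109}$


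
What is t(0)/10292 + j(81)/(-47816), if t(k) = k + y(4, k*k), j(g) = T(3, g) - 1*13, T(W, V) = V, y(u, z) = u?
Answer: -31787/30757642 ≈ -0.0010335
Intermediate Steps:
j(g) = -13 + g (j(g) = g - 1*13 = g - 13 = -13 + g)
t(k) = 4 + k (t(k) = k + 4 = 4 + k)
t(0)/10292 + j(81)/(-47816) = (4 + 0)/10292 + (-13 + 81)/(-47816) = 4*(1/10292) + 68*(-1/47816) = 1/2573 - 17/11954 = -31787/30757642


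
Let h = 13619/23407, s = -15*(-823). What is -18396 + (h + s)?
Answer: -141622138/23407 ≈ -6050.4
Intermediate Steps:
s = 12345
h = 13619/23407 (h = 13619*(1/23407) = 13619/23407 ≈ 0.58183)
-18396 + (h + s) = -18396 + (13619/23407 + 12345) = -18396 + 288973034/23407 = -141622138/23407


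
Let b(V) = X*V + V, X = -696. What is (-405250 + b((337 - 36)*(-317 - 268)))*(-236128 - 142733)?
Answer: -46211125313325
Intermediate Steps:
b(V) = -695*V (b(V) = -696*V + V = -695*V)
(-405250 + b((337 - 36)*(-317 - 268)))*(-236128 - 142733) = (-405250 - 695*(337 - 36)*(-317 - 268))*(-236128 - 142733) = (-405250 - 209195*(-585))*(-378861) = (-405250 - 695*(-176085))*(-378861) = (-405250 + 122379075)*(-378861) = 121973825*(-378861) = -46211125313325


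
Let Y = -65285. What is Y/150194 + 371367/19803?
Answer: 1651038071/90130054 ≈ 18.318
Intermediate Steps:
Y/150194 + 371367/19803 = -65285/150194 + 371367/19803 = -65285*1/150194 + 371367*(1/19803) = -5935/13654 + 123789/6601 = 1651038071/90130054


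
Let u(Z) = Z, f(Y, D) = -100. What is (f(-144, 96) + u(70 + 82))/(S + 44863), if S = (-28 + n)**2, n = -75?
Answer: 13/13868 ≈ 0.00093741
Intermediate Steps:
S = 10609 (S = (-28 - 75)**2 = (-103)**2 = 10609)
(f(-144, 96) + u(70 + 82))/(S + 44863) = (-100 + (70 + 82))/(10609 + 44863) = (-100 + 152)/55472 = 52*(1/55472) = 13/13868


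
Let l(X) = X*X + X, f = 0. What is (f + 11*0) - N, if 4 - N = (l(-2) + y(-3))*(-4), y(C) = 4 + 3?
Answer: -40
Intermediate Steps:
y(C) = 7
l(X) = X + X² (l(X) = X² + X = X + X²)
N = 40 (N = 4 - (-2*(1 - 2) + 7)*(-4) = 4 - (-2*(-1) + 7)*(-4) = 4 - (2 + 7)*(-4) = 4 - 9*(-4) = 4 - 1*(-36) = 4 + 36 = 40)
(f + 11*0) - N = (0 + 11*0) - 1*40 = (0 + 0) - 40 = 0 - 40 = -40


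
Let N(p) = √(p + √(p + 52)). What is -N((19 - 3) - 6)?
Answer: -√(10 + √62) ≈ -4.2278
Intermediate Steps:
N(p) = √(p + √(52 + p))
-N((19 - 3) - 6) = -√(((19 - 3) - 6) + √(52 + ((19 - 3) - 6))) = -√((16 - 6) + √(52 + (16 - 6))) = -√(10 + √(52 + 10)) = -√(10 + √62)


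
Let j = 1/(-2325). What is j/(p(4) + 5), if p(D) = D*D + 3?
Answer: -1/55800 ≈ -1.7921e-5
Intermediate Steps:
p(D) = 3 + D² (p(D) = D² + 3 = 3 + D²)
j = -1/2325 ≈ -0.00043011
j/(p(4) + 5) = -1/2325/((3 + 4²) + 5) = -1/2325/((3 + 16) + 5) = -1/2325/(19 + 5) = -1/2325/24 = (1/24)*(-1/2325) = -1/55800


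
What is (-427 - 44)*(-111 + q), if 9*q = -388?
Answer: 217759/3 ≈ 72586.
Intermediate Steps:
q = -388/9 (q = (1/9)*(-388) = -388/9 ≈ -43.111)
(-427 - 44)*(-111 + q) = (-427 - 44)*(-111 - 388/9) = -471*(-1387/9) = 217759/3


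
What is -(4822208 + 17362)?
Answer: -4839570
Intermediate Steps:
-(4822208 + 17362) = -1*4839570 = -4839570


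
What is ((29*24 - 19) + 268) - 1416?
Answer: -471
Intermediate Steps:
((29*24 - 19) + 268) - 1416 = ((696 - 19) + 268) - 1416 = (677 + 268) - 1416 = 945 - 1416 = -471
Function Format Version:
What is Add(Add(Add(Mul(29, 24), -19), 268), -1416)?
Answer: -471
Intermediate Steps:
Add(Add(Add(Mul(29, 24), -19), 268), -1416) = Add(Add(Add(696, -19), 268), -1416) = Add(Add(677, 268), -1416) = Add(945, -1416) = -471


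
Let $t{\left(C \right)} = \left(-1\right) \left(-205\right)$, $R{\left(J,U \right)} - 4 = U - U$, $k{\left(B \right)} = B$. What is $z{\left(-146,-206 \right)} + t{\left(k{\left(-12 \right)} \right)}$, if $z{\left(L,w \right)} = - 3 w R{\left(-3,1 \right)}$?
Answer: $2677$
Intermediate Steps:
$R{\left(J,U \right)} = 4$ ($R{\left(J,U \right)} = 4 + \left(U - U\right) = 4 + 0 = 4$)
$z{\left(L,w \right)} = - 12 w$ ($z{\left(L,w \right)} = - 3 w 4 = - 12 w$)
$t{\left(C \right)} = 205$
$z{\left(-146,-206 \right)} + t{\left(k{\left(-12 \right)} \right)} = \left(-12\right) \left(-206\right) + 205 = 2472 + 205 = 2677$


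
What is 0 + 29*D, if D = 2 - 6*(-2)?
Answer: 406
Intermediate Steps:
D = 14 (D = 2 + 12 = 14)
0 + 29*D = 0 + 29*14 = 0 + 406 = 406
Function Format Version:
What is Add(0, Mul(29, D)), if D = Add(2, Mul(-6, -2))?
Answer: 406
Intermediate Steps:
D = 14 (D = Add(2, 12) = 14)
Add(0, Mul(29, D)) = Add(0, Mul(29, 14)) = Add(0, 406) = 406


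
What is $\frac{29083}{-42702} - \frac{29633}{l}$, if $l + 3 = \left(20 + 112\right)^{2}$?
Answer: $- \frac{196893701}{82656838} \approx -2.3821$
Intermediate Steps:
$l = 17421$ ($l = -3 + \left(20 + 112\right)^{2} = -3 + 132^{2} = -3 + 17424 = 17421$)
$\frac{29083}{-42702} - \frac{29633}{l} = \frac{29083}{-42702} - \frac{29633}{17421} = 29083 \left(- \frac{1}{42702}\right) - \frac{29633}{17421} = - \frac{29083}{42702} - \frac{29633}{17421} = - \frac{196893701}{82656838}$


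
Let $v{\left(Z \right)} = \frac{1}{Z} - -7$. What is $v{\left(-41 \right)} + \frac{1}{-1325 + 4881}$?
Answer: $\frac{1017057}{145796} \approx 6.9759$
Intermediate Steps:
$v{\left(Z \right)} = 7 + \frac{1}{Z}$ ($v{\left(Z \right)} = \frac{1}{Z} + 7 = 7 + \frac{1}{Z}$)
$v{\left(-41 \right)} + \frac{1}{-1325 + 4881} = \left(7 + \frac{1}{-41}\right) + \frac{1}{-1325 + 4881} = \left(7 - \frac{1}{41}\right) + \frac{1}{3556} = \frac{286}{41} + \frac{1}{3556} = \frac{1017057}{145796}$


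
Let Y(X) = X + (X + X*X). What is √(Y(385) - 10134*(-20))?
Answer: 15*√1563 ≈ 593.02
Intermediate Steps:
Y(X) = X² + 2*X (Y(X) = X + (X + X²) = X² + 2*X)
√(Y(385) - 10134*(-20)) = √(385*(2 + 385) - 10134*(-20)) = √(385*387 + 202680) = √(148995 + 202680) = √351675 = 15*√1563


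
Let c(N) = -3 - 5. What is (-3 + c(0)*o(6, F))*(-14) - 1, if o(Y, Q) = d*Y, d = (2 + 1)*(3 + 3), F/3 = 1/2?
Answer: 12137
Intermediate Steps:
F = 3/2 ≈ 1.5000
c(N) = -8
d = 18 (d = 3*6 = 18)
o(Y, Q) = 18*Y
(-3 + c(0)*o(6, F))*(-14) - 1 = (-3 - 144*6)*(-14) - 1 = (-3 - 8*108)*(-14) - 1 = (-3 - 864)*(-14) - 1 = -867*(-14) - 1 = 12138 - 1 = 12137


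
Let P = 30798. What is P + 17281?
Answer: 48079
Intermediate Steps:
P + 17281 = 30798 + 17281 = 48079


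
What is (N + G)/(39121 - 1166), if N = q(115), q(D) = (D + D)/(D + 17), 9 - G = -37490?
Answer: 2475049/2505030 ≈ 0.98803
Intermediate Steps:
G = 37499 (G = 9 - 1*(-37490) = 9 + 37490 = 37499)
q(D) = 2*D/(17 + D) (q(D) = (2*D)/(17 + D) = 2*D/(17 + D))
N = 115/66 (N = 2*115/(17 + 115) = 2*115/132 = 2*115*(1/132) = 115/66 ≈ 1.7424)
(N + G)/(39121 - 1166) = (115/66 + 37499)/(39121 - 1166) = (2475049/66)/37955 = (2475049/66)*(1/37955) = 2475049/2505030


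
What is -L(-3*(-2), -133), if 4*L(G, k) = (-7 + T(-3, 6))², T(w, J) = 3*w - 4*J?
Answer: -400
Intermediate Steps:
T(w, J) = -4*J + 3*w
L(G, k) = 400 (L(G, k) = (-7 + (-4*6 + 3*(-3)))²/4 = (-7 + (-24 - 9))²/4 = (-7 - 33)²/4 = (¼)*(-40)² = (¼)*1600 = 400)
-L(-3*(-2), -133) = -1*400 = -400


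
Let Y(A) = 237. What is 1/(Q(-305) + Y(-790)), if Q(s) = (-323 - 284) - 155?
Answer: -1/525 ≈ -0.0019048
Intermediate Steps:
Q(s) = -762 (Q(s) = -607 - 155 = -762)
1/(Q(-305) + Y(-790)) = 1/(-762 + 237) = 1/(-525) = -1/525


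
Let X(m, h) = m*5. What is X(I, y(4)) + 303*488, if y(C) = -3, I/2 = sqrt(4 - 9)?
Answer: 147864 + 10*I*sqrt(5) ≈ 1.4786e+5 + 22.361*I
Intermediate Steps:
I = 2*I*sqrt(5) (I = 2*sqrt(4 - 9) = 2*sqrt(-5) = 2*(I*sqrt(5)) = 2*I*sqrt(5) ≈ 4.4721*I)
X(m, h) = 5*m
X(I, y(4)) + 303*488 = 5*(2*I*sqrt(5)) + 303*488 = 10*I*sqrt(5) + 147864 = 147864 + 10*I*sqrt(5)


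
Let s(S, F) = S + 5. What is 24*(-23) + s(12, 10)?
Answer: -535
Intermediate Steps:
s(S, F) = 5 + S
24*(-23) + s(12, 10) = 24*(-23) + (5 + 12) = -552 + 17 = -535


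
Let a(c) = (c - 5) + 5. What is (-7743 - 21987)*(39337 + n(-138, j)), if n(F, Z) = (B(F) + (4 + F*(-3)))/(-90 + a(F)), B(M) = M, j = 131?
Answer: -22219597490/19 ≈ -1.1695e+9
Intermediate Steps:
a(c) = c (a(c) = (-5 + c) + 5 = c)
n(F, Z) = (4 - 2*F)/(-90 + F) (n(F, Z) = (F + (4 + F*(-3)))/(-90 + F) = (F + (4 - 3*F))/(-90 + F) = (4 - 2*F)/(-90 + F))
(-7743 - 21987)*(39337 + n(-138, j)) = (-7743 - 21987)*(39337 + 2*(2 - 1*(-138))/(-90 - 138)) = -29730*(39337 + 2*(2 + 138)/(-228)) = -29730*(39337 + 2*(-1/228)*140) = -29730*(39337 - 70/57) = -29730*2242139/57 = -22219597490/19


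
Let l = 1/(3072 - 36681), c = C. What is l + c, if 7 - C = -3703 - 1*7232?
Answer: 367749677/33609 ≈ 10942.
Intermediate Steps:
C = 10942 (C = 7 - (-3703 - 1*7232) = 7 - (-3703 - 7232) = 7 - 1*(-10935) = 7 + 10935 = 10942)
c = 10942
l = -1/33609 (l = 1/(-33609) = -1/33609 ≈ -2.9754e-5)
l + c = -1/33609 + 10942 = 367749677/33609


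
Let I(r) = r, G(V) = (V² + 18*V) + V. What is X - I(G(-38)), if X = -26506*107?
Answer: -2836864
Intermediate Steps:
G(V) = V² + 19*V
X = -2836142
X - I(G(-38)) = -2836142 - (-38)*(19 - 38) = -2836142 - (-38)*(-19) = -2836142 - 1*722 = -2836142 - 722 = -2836864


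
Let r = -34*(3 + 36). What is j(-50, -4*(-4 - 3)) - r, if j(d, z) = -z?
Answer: 1298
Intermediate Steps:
r = -1326 (r = -34*39 = -1326)
j(-50, -4*(-4 - 3)) - r = -(-4)*(-4 - 3) - 1*(-1326) = -(-4)*(-7) + 1326 = -1*28 + 1326 = -28 + 1326 = 1298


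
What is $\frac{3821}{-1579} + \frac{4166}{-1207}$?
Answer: $- \frac{11190061}{1905853} \approx -5.8714$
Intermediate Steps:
$\frac{3821}{-1579} + \frac{4166}{-1207} = 3821 \left(- \frac{1}{1579}\right) + 4166 \left(- \frac{1}{1207}\right) = - \frac{3821}{1579} - \frac{4166}{1207} = - \frac{11190061}{1905853}$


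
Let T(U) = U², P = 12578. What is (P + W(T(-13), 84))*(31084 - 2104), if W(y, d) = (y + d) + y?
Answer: 376740000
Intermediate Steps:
W(y, d) = d + 2*y (W(y, d) = (d + y) + y = d + 2*y)
(P + W(T(-13), 84))*(31084 - 2104) = (12578 + (84 + 2*(-13)²))*(31084 - 2104) = (12578 + (84 + 2*169))*28980 = (12578 + (84 + 338))*28980 = (12578 + 422)*28980 = 13000*28980 = 376740000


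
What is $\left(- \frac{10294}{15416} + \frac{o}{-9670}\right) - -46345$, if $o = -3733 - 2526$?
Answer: $\frac{1727193038541}{37268180} \approx 46345.0$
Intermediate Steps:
$o = -6259$
$\left(- \frac{10294}{15416} + \frac{o}{-9670}\right) - -46345 = \left(- \frac{10294}{15416} - \frac{6259}{-9670}\right) - -46345 = \left(\left(-10294\right) \frac{1}{15416} - - \frac{6259}{9670}\right) + 46345 = \left(- \frac{5147}{7708} + \frac{6259}{9670}\right) + 46345 = - \frac{763559}{37268180} + 46345 = \frac{1727193038541}{37268180}$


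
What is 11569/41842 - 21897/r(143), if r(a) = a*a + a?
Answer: -37665857/47867248 ≈ -0.78688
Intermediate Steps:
r(a) = a + a**2 (r(a) = a**2 + a = a + a**2)
11569/41842 - 21897/r(143) = 11569/41842 - 21897*1/(143*(1 + 143)) = 11569*(1/41842) - 21897/(143*144) = 11569/41842 - 21897/20592 = 11569/41842 - 21897*1/20592 = 11569/41842 - 2433/2288 = -37665857/47867248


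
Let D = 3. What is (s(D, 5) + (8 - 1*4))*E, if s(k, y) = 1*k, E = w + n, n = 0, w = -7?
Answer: -49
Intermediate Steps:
E = -7 (E = -7 + 0 = -7)
s(k, y) = k
(s(D, 5) + (8 - 1*4))*E = (3 + (8 - 1*4))*(-7) = (3 + (8 - 4))*(-7) = (3 + 4)*(-7) = 7*(-7) = -49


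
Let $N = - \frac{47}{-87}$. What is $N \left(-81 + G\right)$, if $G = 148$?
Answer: $\frac{3149}{87} \approx 36.195$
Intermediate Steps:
$N = \frac{47}{87}$ ($N = \left(-47\right) \left(- \frac{1}{87}\right) = \frac{47}{87} \approx 0.54023$)
$N \left(-81 + G\right) = \frac{47 \left(-81 + 148\right)}{87} = \frac{47}{87} \cdot 67 = \frac{3149}{87}$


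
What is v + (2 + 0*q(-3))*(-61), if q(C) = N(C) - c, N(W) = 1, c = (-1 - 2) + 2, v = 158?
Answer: 36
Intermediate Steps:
c = -1 (c = -3 + 2 = -1)
q(C) = 2 (q(C) = 1 - 1*(-1) = 1 + 1 = 2)
v + (2 + 0*q(-3))*(-61) = 158 + (2 + 0*2)*(-61) = 158 + (2 + 0)*(-61) = 158 + 2*(-61) = 158 - 122 = 36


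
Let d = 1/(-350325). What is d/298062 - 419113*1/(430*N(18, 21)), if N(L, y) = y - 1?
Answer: -875263603825711/17959994065800 ≈ -48.734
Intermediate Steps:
N(L, y) = -1 + y
d = -1/350325 ≈ -2.8545e-6
d/298062 - 419113*1/(430*N(18, 21)) = -1/350325/298062 - 419113*1/(430*(-1 + 21)) = -1/350325*1/298062 - 419113/(20*430) = -1/104418570150 - 419113/8600 = -875263603825711/17959994065800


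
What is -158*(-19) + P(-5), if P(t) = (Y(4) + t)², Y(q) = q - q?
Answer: 3027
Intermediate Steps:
Y(q) = 0
P(t) = t² (P(t) = (0 + t)² = t²)
-158*(-19) + P(-5) = -158*(-19) + (-5)² = 3002 + 25 = 3027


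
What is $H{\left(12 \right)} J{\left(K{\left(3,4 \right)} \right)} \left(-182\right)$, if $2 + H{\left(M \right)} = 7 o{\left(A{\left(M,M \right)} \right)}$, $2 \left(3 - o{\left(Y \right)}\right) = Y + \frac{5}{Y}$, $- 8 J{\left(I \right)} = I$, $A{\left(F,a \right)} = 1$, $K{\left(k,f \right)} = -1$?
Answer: $\frac{91}{2} \approx 45.5$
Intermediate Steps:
$J{\left(I \right)} = - \frac{I}{8}$
$o{\left(Y \right)} = 3 - \frac{5}{2 Y} - \frac{Y}{2}$ ($o{\left(Y \right)} = 3 - \frac{Y + \frac{5}{Y}}{2} = 3 - \left(\frac{Y}{2} + \frac{5}{2 Y}\right) = 3 - \frac{5}{2 Y} - \frac{Y}{2}$)
$H{\left(M \right)} = -2$ ($H{\left(M \right)} = -2 + 7 \left(3 - \frac{5}{2 \cdot 1} - \frac{1}{2}\right) = -2 + 7 \left(3 - \frac{5}{2} - \frac{1}{2}\right) = -2 + 7 \cdot 0 = -2 + 0 = -2$)
$H{\left(12 \right)} J{\left(K{\left(3,4 \right)} \right)} \left(-182\right) = - 2 \left(\left(- \frac{1}{8}\right) \left(-1\right)\right) \left(-182\right) = \left(-2\right) \frac{1}{8} \left(-182\right) = \left(- \frac{1}{4}\right) \left(-182\right) = \frac{91}{2}$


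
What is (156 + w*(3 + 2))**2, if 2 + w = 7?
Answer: 32761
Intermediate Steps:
w = 5 (w = -2 + 7 = 5)
(156 + w*(3 + 2))**2 = (156 + 5*(3 + 2))**2 = (156 + 5*5)**2 = (156 + 25)**2 = 181**2 = 32761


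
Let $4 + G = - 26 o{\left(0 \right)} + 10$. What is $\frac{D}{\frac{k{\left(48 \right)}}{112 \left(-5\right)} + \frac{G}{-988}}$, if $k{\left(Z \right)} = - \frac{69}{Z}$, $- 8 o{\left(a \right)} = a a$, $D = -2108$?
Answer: $\frac{4665256960}{7759} \approx 6.0127 \cdot 10^{5}$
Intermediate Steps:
$o{\left(a \right)} = - \frac{a^{2}}{8}$ ($o{\left(a \right)} = - \frac{a a}{8} = - \frac{a^{2}}{8}$)
$G = 6$ ($G = -4 + \left(- 26 \left(- \frac{0^{2}}{8}\right) + 10\right) = -4 + \left(- 26 \left(\left(- \frac{1}{8}\right) 0\right) + 10\right) = -4 + \left(\left(-26\right) 0 + 10\right) = -4 + \left(0 + 10\right) = -4 + 10 = 6$)
$\frac{D}{\frac{k{\left(48 \right)}}{112 \left(-5\right)} + \frac{G}{-988}} = - \frac{2108}{\frac{\left(-69\right) \frac{1}{48}}{112 \left(-5\right)} + \frac{6}{-988}} = - \frac{2108}{\frac{\left(-69\right) \frac{1}{48}}{-560} + 6 \left(- \frac{1}{988}\right)} = - \frac{2108}{\left(- \frac{23}{16}\right) \left(- \frac{1}{560}\right) - \frac{3}{494}} = - \frac{2108}{\frac{23}{8960} - \frac{3}{494}} = - \frac{2108}{- \frac{7759}{2213120}} = \left(-2108\right) \left(- \frac{2213120}{7759}\right) = \frac{4665256960}{7759}$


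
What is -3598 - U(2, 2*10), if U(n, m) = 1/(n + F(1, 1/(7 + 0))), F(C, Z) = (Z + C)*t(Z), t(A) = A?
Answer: -381437/106 ≈ -3598.5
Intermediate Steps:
F(C, Z) = Z*(C + Z) (F(C, Z) = (Z + C)*Z = (C + Z)*Z = Z*(C + Z))
U(n, m) = 1/(8/49 + n) (U(n, m) = 1/(n + (1 + 1/(7 + 0))/(7 + 0)) = 1/(n + (1 + 1/7)/7) = 1/(n + (1/7)*(8/7)) = 1/(n + 8/49) = 1/(8/49 + n))
-3598 - U(2, 2*10) = -3598 - 49/(8 + 49*2) = -3598 - 49/(8 + 98) = -3598 - 49/106 = -381437/106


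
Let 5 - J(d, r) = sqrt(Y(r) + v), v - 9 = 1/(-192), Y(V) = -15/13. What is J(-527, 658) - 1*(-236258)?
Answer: 236263 - sqrt(763269)/312 ≈ 2.3626e+5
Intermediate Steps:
Y(V) = -15/13 (Y(V) = -15*1/13 = -15/13)
v = 1727/192 (v = 9 + 1/(-192) = 9 - 1/192 = 1727/192 ≈ 8.9948)
J(d, r) = 5 - sqrt(763269)/312 (J(d, r) = 5 - sqrt(-15/13 + 1727/192) = 5 - sqrt(19571/2496) = 5 - sqrt(763269)/312)
J(-527, 658) - 1*(-236258) = (5 - sqrt(763269)/312) - 1*(-236258) = (5 - sqrt(763269)/312) + 236258 = 236263 - sqrt(763269)/312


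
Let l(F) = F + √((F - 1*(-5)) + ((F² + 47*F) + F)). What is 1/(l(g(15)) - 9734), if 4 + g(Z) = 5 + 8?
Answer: -9725/94575098 - √527/94575098 ≈ -0.00010307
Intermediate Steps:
g(Z) = 9 (g(Z) = -4 + (5 + 8) = -4 + 13 = 9)
l(F) = F + √(5 + F² + 49*F) (l(F) = F + √((F + 5) + (F² + 48*F)) = F + √((5 + F) + (F² + 48*F)) = F + √(5 + F² + 49*F))
1/(l(g(15)) - 9734) = 1/((9 + √(5 + 9² + 49*9)) - 9734) = 1/((9 + √(5 + 81 + 441)) - 9734) = 1/((9 + √527) - 9734) = 1/(-9725 + √527)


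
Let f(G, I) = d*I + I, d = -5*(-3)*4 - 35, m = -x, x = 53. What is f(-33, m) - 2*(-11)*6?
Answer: -1246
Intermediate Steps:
m = -53 (m = -1*53 = -53)
d = 25 (d = 15*4 - 35 = 60 - 35 = 25)
f(G, I) = 26*I (f(G, I) = 25*I + I = 26*I)
f(-33, m) - 2*(-11)*6 = 26*(-53) - 2*(-11)*6 = -1378 - (-22)*6 = -1378 - 1*(-132) = -1378 + 132 = -1246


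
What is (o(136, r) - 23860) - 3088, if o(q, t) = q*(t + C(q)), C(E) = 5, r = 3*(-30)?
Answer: -38508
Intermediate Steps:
r = -90
o(q, t) = q*(5 + t) (o(q, t) = q*(t + 5) = q*(5 + t))
(o(136, r) - 23860) - 3088 = (136*(5 - 90) - 23860) - 3088 = (136*(-85) - 23860) - 3088 = (-11560 - 23860) - 3088 = -35420 - 3088 = -38508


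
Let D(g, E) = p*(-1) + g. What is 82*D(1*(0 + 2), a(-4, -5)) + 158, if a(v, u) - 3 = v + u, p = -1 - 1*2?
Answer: 568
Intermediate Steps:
p = -3 (p = -1 - 2 = -3)
a(v, u) = 3 + u + v (a(v, u) = 3 + (v + u) = 3 + (u + v) = 3 + u + v)
D(g, E) = 3 + g (D(g, E) = -3*(-1) + g = 3 + g)
82*D(1*(0 + 2), a(-4, -5)) + 158 = 82*(3 + 1*(0 + 2)) + 158 = 82*(3 + 1*2) + 158 = 82*(3 + 2) + 158 = 82*5 + 158 = 410 + 158 = 568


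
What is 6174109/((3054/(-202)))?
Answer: -623585009/1527 ≈ -4.0837e+5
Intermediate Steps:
6174109/((3054/(-202))) = 6174109/((-1/202*3054)) = 6174109/(-1527/101) = 6174109*(-101/1527) = -623585009/1527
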